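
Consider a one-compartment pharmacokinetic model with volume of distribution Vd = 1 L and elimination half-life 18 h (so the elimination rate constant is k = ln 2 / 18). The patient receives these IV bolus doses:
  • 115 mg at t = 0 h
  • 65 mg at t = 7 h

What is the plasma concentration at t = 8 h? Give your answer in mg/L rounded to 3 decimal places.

k = ln 2 / 18 = 0.03851 per h
Dose 1 (115 mg at t=0 h): 115·exp(−0.03851·8) = 84.510 mg/L
Dose 2 (65 mg at t=7 h): 65·exp(−0.03851·1) = 62.545 mg/L
C(8) = 84.510 + 62.545 = 147.054 mg/L

147.054 mg/L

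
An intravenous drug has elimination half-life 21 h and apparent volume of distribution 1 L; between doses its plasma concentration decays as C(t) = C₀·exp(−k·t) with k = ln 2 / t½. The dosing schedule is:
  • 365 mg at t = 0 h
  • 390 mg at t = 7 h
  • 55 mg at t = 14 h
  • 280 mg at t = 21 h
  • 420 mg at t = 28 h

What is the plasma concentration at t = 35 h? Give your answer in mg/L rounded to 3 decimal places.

806.983 mg/L

k = ln 2 / 21 = 0.03301 per h
Dose 1 (365 mg at t=0 h): 365·exp(−0.03301·35) = 114.968 mg/L
Dose 2 (390 mg at t=7 h): 390·exp(−0.03301·28) = 154.772 mg/L
Dose 3 (55 mg at t=14 h): 55·exp(−0.03301·21) = 27.500 mg/L
Dose 4 (280 mg at t=21 h): 280·exp(−0.03301·14) = 176.389 mg/L
Dose 5 (420 mg at t=28 h): 420·exp(−0.03301·7) = 333.354 mg/L
C(35) = 114.968 + 154.772 + 27.500 + 176.389 + 333.354 = 806.983 mg/L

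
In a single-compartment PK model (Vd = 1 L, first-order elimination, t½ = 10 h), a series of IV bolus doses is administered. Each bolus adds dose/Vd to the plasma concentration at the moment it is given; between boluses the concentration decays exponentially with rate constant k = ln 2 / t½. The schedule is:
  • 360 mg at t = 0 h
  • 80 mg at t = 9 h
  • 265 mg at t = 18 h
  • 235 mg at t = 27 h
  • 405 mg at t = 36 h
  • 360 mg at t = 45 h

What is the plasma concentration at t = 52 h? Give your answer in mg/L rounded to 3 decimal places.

k = ln 2 / 10 = 0.06931 per h
Dose 1 (360 mg at t=0 h): 360·exp(−0.06931·52) = 9.794 mg/L
Dose 2 (80 mg at t=9 h): 80·exp(−0.06931·43) = 4.061 mg/L
Dose 3 (265 mg at t=18 h): 265·exp(−0.06931·34) = 25.104 mg/L
Dose 4 (235 mg at t=27 h): 235·exp(−0.06931·25) = 41.543 mg/L
Dose 5 (405 mg at t=36 h): 405·exp(−0.06931·16) = 133.600 mg/L
Dose 6 (360 mg at t=45 h): 360·exp(−0.06931·7) = 221.606 mg/L
C(52) = 9.794 + 4.061 + 25.104 + 41.543 + 133.600 + 221.606 = 435.708 mg/L

435.708 mg/L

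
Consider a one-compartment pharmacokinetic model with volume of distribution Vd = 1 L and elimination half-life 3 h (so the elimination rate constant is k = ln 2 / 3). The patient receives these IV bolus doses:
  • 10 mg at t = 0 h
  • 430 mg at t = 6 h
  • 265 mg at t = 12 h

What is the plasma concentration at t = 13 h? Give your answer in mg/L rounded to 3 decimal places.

296.150 mg/L

k = ln 2 / 3 = 0.23105 per h
Dose 1 (10 mg at t=0 h): 10·exp(−0.23105·13) = 0.496 mg/L
Dose 2 (430 mg at t=6 h): 430·exp(−0.23105·7) = 85.323 mg/L
Dose 3 (265 mg at t=12 h): 265·exp(−0.23105·1) = 210.331 mg/L
C(13) = 0.496 + 85.323 + 210.331 = 296.150 mg/L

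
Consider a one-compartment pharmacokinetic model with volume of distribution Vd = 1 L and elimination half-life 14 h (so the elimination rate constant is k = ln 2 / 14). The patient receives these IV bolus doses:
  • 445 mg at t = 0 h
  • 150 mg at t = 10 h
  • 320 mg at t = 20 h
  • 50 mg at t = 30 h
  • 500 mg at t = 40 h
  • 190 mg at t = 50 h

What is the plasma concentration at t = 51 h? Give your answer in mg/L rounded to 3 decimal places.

612.816 mg/L

k = ln 2 / 14 = 0.04951 per h
Dose 1 (445 mg at t=0 h): 445·exp(−0.04951·51) = 35.625 mg/L
Dose 2 (150 mg at t=10 h): 150·exp(−0.04951·41) = 19.702 mg/L
Dose 3 (320 mg at t=20 h): 320·exp(−0.04951·31) = 68.958 mg/L
Dose 4 (50 mg at t=30 h): 50·exp(−0.04951·21) = 17.678 mg/L
Dose 5 (500 mg at t=40 h): 500·exp(−0.04951·11) = 290.032 mg/L
Dose 6 (190 mg at t=50 h): 190·exp(−0.04951·1) = 180.822 mg/L
C(51) = 35.625 + 19.702 + 68.958 + 17.678 + 290.032 + 180.822 = 612.816 mg/L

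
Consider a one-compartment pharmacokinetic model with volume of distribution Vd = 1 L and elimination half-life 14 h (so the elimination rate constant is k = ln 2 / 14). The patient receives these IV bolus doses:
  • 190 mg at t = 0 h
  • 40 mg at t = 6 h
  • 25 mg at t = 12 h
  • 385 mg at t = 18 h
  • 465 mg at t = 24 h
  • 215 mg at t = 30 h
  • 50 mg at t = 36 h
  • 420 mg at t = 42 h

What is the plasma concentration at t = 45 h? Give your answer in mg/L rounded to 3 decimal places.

k = ln 2 / 14 = 0.04951 per h
Dose 1 (190 mg at t=0 h): 190·exp(−0.04951·45) = 20.472 mg/L
Dose 2 (40 mg at t=6 h): 40·exp(−0.04951·39) = 5.801 mg/L
Dose 3 (25 mg at t=12 h): 25·exp(−0.04951·33) = 4.879 mg/L
Dose 4 (385 mg at t=18 h): 385·exp(−0.04951·27) = 101.135 mg/L
Dose 5 (465 mg at t=24 h): 465·exp(−0.04951·21) = 164.402 mg/L
Dose 6 (215 mg at t=30 h): 215·exp(−0.04951·15) = 102.307 mg/L
Dose 7 (50 mg at t=36 h): 50·exp(−0.04951·9) = 32.022 mg/L
Dose 8 (420 mg at t=42 h): 420·exp(−0.04951·3) = 362.029 mg/L
C(45) = 20.472 + 5.801 + 4.879 + 101.135 + 164.402 + 102.307 + 32.022 + 362.029 = 793.048 mg/L

793.048 mg/L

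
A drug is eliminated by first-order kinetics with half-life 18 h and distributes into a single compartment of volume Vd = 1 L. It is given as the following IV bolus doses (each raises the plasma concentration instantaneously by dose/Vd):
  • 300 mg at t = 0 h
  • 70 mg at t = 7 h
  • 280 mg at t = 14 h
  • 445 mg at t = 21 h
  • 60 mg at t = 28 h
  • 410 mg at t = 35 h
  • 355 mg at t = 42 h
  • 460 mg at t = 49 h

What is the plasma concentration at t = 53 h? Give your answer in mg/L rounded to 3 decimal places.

k = ln 2 / 18 = 0.03851 per h
Dose 1 (300 mg at t=0 h): 300·exp(−0.03851·53) = 38.972 mg/L
Dose 2 (70 mg at t=7 h): 70·exp(−0.03851·46) = 11.907 mg/L
Dose 3 (280 mg at t=14 h): 280·exp(−0.03851·39) = 62.363 mg/L
Dose 4 (445 mg at t=21 h): 445·exp(−0.03851·32) = 129.776 mg/L
Dose 5 (60 mg at t=28 h): 60·exp(−0.03851·25) = 22.912 mg/L
Dose 6 (410 mg at t=35 h): 410·exp(−0.03851·18) = 205.000 mg/L
Dose 7 (355 mg at t=42 h): 355·exp(−0.03851·11) = 232.416 mg/L
Dose 8 (460 mg at t=49 h): 460·exp(−0.03851·4) = 394.332 mg/L
C(53) = 38.972 + 11.907 + 62.363 + 129.776 + 22.912 + 205.000 + 232.416 + 394.332 = 1097.678 mg/L

1097.678 mg/L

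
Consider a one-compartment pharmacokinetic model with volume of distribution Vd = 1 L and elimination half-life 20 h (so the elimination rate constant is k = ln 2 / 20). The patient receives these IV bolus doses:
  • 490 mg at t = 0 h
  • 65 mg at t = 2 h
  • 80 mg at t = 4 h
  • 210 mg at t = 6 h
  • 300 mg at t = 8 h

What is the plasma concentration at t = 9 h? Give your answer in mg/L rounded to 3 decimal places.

956.014 mg/L

k = ln 2 / 20 = 0.03466 per h
Dose 1 (490 mg at t=0 h): 490·exp(−0.03466·9) = 358.701 mg/L
Dose 2 (65 mg at t=2 h): 65·exp(−0.03466·7) = 50.998 mg/L
Dose 3 (80 mg at t=4 h): 80·exp(−0.03466·5) = 67.272 mg/L
Dose 4 (210 mg at t=6 h): 210·exp(−0.03466·3) = 189.263 mg/L
Dose 5 (300 mg at t=8 h): 300·exp(−0.03466·1) = 289.781 mg/L
C(9) = 358.701 + 50.998 + 67.272 + 189.263 + 289.781 = 956.014 mg/L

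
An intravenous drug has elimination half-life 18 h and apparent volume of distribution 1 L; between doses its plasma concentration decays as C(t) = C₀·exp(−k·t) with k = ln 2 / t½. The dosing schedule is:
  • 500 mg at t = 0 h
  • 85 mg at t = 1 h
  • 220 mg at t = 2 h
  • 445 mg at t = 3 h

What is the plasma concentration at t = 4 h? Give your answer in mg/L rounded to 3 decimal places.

1136.230 mg/L

k = ln 2 / 18 = 0.03851 per h
Dose 1 (500 mg at t=0 h): 500·exp(−0.03851·4) = 428.622 mg/L
Dose 2 (85 mg at t=1 h): 85·exp(−0.03851·3) = 75.726 mg/L
Dose 3 (220 mg at t=2 h): 220·exp(−0.03851·2) = 203.692 mg/L
Dose 4 (445 mg at t=3 h): 445·exp(−0.03851·1) = 428.190 mg/L
C(4) = 428.622 + 75.726 + 203.692 + 428.190 = 1136.230 mg/L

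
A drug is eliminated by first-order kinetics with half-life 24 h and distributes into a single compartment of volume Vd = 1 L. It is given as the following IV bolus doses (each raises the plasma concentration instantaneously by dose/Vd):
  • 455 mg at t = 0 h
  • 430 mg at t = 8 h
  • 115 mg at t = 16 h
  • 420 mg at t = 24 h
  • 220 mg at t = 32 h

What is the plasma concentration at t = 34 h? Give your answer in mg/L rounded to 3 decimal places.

964.042 mg/L

k = ln 2 / 24 = 0.02888 per h
Dose 1 (455 mg at t=0 h): 455·exp(−0.02888·34) = 170.432 mg/L
Dose 2 (430 mg at t=8 h): 430·exp(−0.02888·26) = 202.933 mg/L
Dose 3 (115 mg at t=16 h): 115·exp(−0.02888·18) = 68.379 mg/L
Dose 4 (420 mg at t=24 h): 420·exp(−0.02888·10) = 314.644 mg/L
Dose 5 (220 mg at t=32 h): 220·exp(−0.02888·2) = 207.652 mg/L
C(34) = 170.432 + 202.933 + 68.379 + 314.644 + 207.652 = 964.042 mg/L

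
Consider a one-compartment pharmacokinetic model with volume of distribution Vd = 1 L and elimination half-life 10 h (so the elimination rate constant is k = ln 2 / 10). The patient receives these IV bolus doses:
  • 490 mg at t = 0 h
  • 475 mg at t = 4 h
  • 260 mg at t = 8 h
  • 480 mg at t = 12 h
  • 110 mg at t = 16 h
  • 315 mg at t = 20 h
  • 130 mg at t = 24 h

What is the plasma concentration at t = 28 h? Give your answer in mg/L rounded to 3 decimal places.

k = ln 2 / 10 = 0.06931 per h
Dose 1 (490 mg at t=0 h): 490·exp(−0.06931·28) = 70.358 mg/L
Dose 2 (475 mg at t=4 h): 475·exp(−0.06931·24) = 89.996 mg/L
Dose 3 (260 mg at t=8 h): 260·exp(−0.06931·20) = 65.000 mg/L
Dose 4 (480 mg at t=12 h): 480·exp(−0.06931·16) = 158.341 mg/L
Dose 5 (110 mg at t=16 h): 110·exp(−0.06931·12) = 47.880 mg/L
Dose 6 (315 mg at t=20 h): 315·exp(−0.06931·8) = 180.920 mg/L
Dose 7 (130 mg at t=24 h): 130·exp(−0.06931·4) = 98.522 mg/L
C(28) = 70.358 + 89.996 + 65.000 + 158.341 + 47.880 + 180.920 + 98.522 = 711.016 mg/L

711.016 mg/L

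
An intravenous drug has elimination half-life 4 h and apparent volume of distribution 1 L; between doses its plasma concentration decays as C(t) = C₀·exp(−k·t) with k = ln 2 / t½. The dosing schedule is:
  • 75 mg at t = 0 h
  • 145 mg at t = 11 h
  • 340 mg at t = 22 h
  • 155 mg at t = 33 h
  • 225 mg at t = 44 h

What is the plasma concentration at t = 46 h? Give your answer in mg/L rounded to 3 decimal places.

181.067 mg/L

k = ln 2 / 4 = 0.17329 per h
Dose 1 (75 mg at t=0 h): 75·exp(−0.17329·46) = 0.026 mg/L
Dose 2 (145 mg at t=11 h): 145·exp(−0.17329·35) = 0.337 mg/L
Dose 3 (340 mg at t=22 h): 340·exp(−0.17329·24) = 5.313 mg/L
Dose 4 (155 mg at t=33 h): 155·exp(−0.17329·13) = 16.292 mg/L
Dose 5 (225 mg at t=44 h): 225·exp(−0.17329·2) = 159.099 mg/L
C(46) = 0.026 + 0.337 + 5.313 + 16.292 + 159.099 = 181.067 mg/L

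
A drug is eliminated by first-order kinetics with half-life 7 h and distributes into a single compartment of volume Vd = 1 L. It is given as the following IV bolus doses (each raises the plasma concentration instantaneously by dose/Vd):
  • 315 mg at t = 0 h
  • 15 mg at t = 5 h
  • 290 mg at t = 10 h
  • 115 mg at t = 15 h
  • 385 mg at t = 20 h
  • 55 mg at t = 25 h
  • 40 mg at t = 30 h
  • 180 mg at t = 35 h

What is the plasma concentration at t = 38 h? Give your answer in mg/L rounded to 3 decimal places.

k = ln 2 / 7 = 0.09902 per h
Dose 1 (315 mg at t=0 h): 315·exp(−0.09902·38) = 7.314 mg/L
Dose 2 (15 mg at t=5 h): 15·exp(−0.09902·33) = 0.571 mg/L
Dose 3 (290 mg at t=10 h): 290·exp(−0.09902·28) = 18.125 mg/L
Dose 4 (115 mg at t=15 h): 115·exp(−0.09902·23) = 11.792 mg/L
Dose 5 (385 mg at t=20 h): 385·exp(−0.09902·18) = 64.771 mg/L
Dose 6 (55 mg at t=25 h): 55·exp(−0.09902·13) = 15.181 mg/L
Dose 7 (40 mg at t=30 h): 40·exp(−0.09902·8) = 18.114 mg/L
Dose 8 (180 mg at t=35 h): 180·exp(−0.09902·3) = 133.739 mg/L
C(38) = 7.314 + 0.571 + 18.125 + 11.792 + 64.771 + 15.181 + 18.114 + 133.739 = 269.609 mg/L

269.609 mg/L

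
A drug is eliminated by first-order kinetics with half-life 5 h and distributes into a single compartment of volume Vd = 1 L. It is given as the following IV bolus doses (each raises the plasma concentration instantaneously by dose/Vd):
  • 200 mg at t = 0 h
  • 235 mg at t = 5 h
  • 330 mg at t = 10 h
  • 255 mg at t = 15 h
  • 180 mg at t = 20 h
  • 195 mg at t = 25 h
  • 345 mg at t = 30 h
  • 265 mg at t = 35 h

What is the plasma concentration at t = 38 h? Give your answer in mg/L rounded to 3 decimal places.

k = ln 2 / 5 = 0.13863 per h
Dose 1 (200 mg at t=0 h): 200·exp(−0.13863·38) = 1.031 mg/L
Dose 2 (235 mg at t=5 h): 235·exp(−0.13863·33) = 2.423 mg/L
Dose 3 (330 mg at t=10 h): 330·exp(−0.13863·28) = 6.804 mg/L
Dose 4 (255 mg at t=15 h): 255·exp(−0.13863·23) = 10.515 mg/L
Dose 5 (180 mg at t=20 h): 180·exp(−0.13863·18) = 14.844 mg/L
Dose 6 (195 mg at t=25 h): 195·exp(−0.13863·13) = 32.163 mg/L
Dose 7 (345 mg at t=30 h): 345·exp(−0.13863·8) = 113.808 mg/L
Dose 8 (265 mg at t=35 h): 265·exp(−0.13863·3) = 174.835 mg/L
C(38) = 1.031 + 2.423 + 6.804 + 10.515 + 14.844 + 32.163 + 113.808 + 174.835 = 356.422 mg/L

356.422 mg/L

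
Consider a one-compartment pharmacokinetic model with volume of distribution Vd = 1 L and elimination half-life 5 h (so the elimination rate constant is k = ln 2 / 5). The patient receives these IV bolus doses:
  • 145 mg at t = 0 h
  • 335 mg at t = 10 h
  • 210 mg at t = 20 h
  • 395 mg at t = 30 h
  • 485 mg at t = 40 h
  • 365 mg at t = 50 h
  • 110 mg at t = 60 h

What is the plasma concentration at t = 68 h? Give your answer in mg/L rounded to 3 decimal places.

k = ln 2 / 5 = 0.13863 per h
Dose 1 (145 mg at t=0 h): 145·exp(−0.13863·68) = 0.012 mg/L
Dose 2 (335 mg at t=10 h): 335·exp(−0.13863·58) = 0.108 mg/L
Dose 3 (210 mg at t=20 h): 210·exp(−0.13863·48) = 0.271 mg/L
Dose 4 (395 mg at t=30 h): 395·exp(−0.13863·38) = 2.036 mg/L
Dose 5 (485 mg at t=40 h): 485·exp(−0.13863·28) = 9.999 mg/L
Dose 6 (365 mg at t=50 h): 365·exp(−0.13863·18) = 30.101 mg/L
Dose 7 (110 mg at t=60 h): 110·exp(−0.13863·8) = 36.286 mg/L
C(68) = 0.012 + 0.108 + 0.271 + 2.036 + 9.999 + 30.101 + 36.286 = 78.813 mg/L

78.813 mg/L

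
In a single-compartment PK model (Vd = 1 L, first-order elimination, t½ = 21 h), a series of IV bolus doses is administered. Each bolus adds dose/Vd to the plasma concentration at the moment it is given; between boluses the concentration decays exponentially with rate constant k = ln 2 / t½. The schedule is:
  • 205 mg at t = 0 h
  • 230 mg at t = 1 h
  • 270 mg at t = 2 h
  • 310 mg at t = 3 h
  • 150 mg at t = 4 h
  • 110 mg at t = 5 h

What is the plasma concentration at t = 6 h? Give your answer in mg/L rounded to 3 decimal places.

k = ln 2 / 21 = 0.03301 per h
Dose 1 (205 mg at t=0 h): 205·exp(−0.03301·6) = 168.169 mg/L
Dose 2 (230 mg at t=1 h): 230·exp(−0.03301·5) = 195.009 mg/L
Dose 3 (270 mg at t=2 h): 270·exp(−0.03301·4) = 236.605 mg/L
Dose 4 (310 mg at t=3 h): 310·exp(−0.03301·3) = 280.774 mg/L
Dose 5 (150 mg at t=4 h): 150·exp(−0.03301·2) = 140.418 mg/L
Dose 6 (110 mg at t=5 h): 110·exp(−0.03301·1) = 106.428 mg/L
C(6) = 168.169 + 195.009 + 236.605 + 280.774 + 140.418 + 106.428 = 1127.403 mg/L

1127.403 mg/L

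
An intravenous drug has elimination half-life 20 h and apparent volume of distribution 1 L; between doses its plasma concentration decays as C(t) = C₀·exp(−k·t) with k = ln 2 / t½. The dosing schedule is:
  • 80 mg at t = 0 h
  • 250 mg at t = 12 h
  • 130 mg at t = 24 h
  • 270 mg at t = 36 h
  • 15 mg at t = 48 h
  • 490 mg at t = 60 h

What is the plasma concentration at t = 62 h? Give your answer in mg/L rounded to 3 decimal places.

664.431 mg/L

k = ln 2 / 20 = 0.03466 per h
Dose 1 (80 mg at t=0 h): 80·exp(−0.03466·62) = 9.330 mg/L
Dose 2 (250 mg at t=12 h): 250·exp(−0.03466·50) = 44.194 mg/L
Dose 3 (130 mg at t=24 h): 130·exp(−0.03466·38) = 34.833 mg/L
Dose 4 (270 mg at t=36 h): 270·exp(−0.03466·26) = 109.654 mg/L
Dose 5 (15 mg at t=48 h): 15·exp(−0.03466·14) = 9.234 mg/L
Dose 6 (490 mg at t=60 h): 490·exp(−0.03466·2) = 457.186 mg/L
C(62) = 9.330 + 44.194 + 34.833 + 109.654 + 9.234 + 457.186 = 664.431 mg/L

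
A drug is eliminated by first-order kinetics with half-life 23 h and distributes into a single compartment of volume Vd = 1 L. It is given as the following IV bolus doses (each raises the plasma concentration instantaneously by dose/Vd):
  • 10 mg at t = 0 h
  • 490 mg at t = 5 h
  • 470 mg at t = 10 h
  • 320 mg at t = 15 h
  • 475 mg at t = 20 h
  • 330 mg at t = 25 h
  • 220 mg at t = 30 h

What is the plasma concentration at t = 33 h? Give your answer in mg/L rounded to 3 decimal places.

1416.765 mg/L

k = ln 2 / 23 = 0.03014 per h
Dose 1 (10 mg at t=0 h): 10·exp(−0.03014·33) = 3.699 mg/L
Dose 2 (490 mg at t=5 h): 490·exp(−0.03014·28) = 210.729 mg/L
Dose 3 (470 mg at t=10 h): 470·exp(−0.03014·23) = 235.000 mg/L
Dose 4 (320 mg at t=15 h): 320·exp(−0.03014·18) = 186.021 mg/L
Dose 5 (475 mg at t=20 h): 475·exp(−0.03014·13) = 321.030 mg/L
Dose 6 (330 mg at t=25 h): 330·exp(−0.03014·8) = 259.303 mg/L
Dose 7 (220 mg at t=30 h): 220·exp(−0.03014·3) = 200.982 mg/L
C(33) = 3.699 + 210.729 + 235.000 + 186.021 + 321.030 + 259.303 + 200.982 = 1416.765 mg/L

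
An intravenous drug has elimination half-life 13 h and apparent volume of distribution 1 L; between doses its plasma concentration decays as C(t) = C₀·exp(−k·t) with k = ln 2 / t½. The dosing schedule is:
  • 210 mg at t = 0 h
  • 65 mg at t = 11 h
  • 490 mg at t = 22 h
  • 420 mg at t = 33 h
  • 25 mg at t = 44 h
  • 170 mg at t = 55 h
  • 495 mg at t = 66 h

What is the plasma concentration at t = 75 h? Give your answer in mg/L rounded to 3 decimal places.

k = ln 2 / 13 = 0.05332 per h
Dose 1 (210 mg at t=0 h): 210·exp(−0.05332·75) = 3.850 mg/L
Dose 2 (65 mg at t=11 h): 65·exp(−0.05332·64) = 2.142 mg/L
Dose 3 (490 mg at t=22 h): 490·exp(−0.05332·53) = 29.035 mg/L
Dose 4 (420 mg at t=33 h): 420·exp(−0.05332·42) = 44.739 mg/L
Dose 5 (25 mg at t=44 h): 25·exp(−0.05332·31) = 4.787 mg/L
Dose 6 (170 mg at t=55 h): 170·exp(−0.05332·20) = 58.523 mg/L
Dose 7 (495 mg at t=66 h): 495·exp(−0.05332·9) = 306.337 mg/L
C(75) = 3.850 + 2.142 + 29.035 + 44.739 + 4.787 + 58.523 + 306.337 = 449.415 mg/L

449.415 mg/L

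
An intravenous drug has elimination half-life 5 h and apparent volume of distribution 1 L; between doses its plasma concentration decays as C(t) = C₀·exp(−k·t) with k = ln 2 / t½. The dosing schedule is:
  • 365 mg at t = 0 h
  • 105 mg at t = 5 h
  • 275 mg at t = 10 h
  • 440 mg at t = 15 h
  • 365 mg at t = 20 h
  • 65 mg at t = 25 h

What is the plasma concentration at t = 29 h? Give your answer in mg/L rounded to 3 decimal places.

k = ln 2 / 5 = 0.13863 per h
Dose 1 (365 mg at t=0 h): 365·exp(−0.13863·29) = 6.551 mg/L
Dose 2 (105 mg at t=5 h): 105·exp(−0.13863·24) = 3.769 mg/L
Dose 3 (275 mg at t=10 h): 275·exp(−0.13863·19) = 19.743 mg/L
Dose 4 (440 mg at t=15 h): 440·exp(−0.13863·14) = 63.178 mg/L
Dose 5 (365 mg at t=20 h): 365·exp(−0.13863·9) = 104.819 mg/L
Dose 6 (65 mg at t=25 h): 65·exp(−0.13863·4) = 37.333 mg/L
C(29) = 6.551 + 3.769 + 19.743 + 63.178 + 104.819 + 37.333 = 235.393 mg/L

235.393 mg/L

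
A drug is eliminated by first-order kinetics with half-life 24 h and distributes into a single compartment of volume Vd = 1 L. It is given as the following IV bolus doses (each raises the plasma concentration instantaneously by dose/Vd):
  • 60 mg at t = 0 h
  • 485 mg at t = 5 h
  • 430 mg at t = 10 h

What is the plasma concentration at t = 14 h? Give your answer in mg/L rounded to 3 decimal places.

k = ln 2 / 24 = 0.02888 per h
Dose 1 (60 mg at t=0 h): 60·exp(−0.02888·14) = 40.045 mg/L
Dose 2 (485 mg at t=5 h): 485·exp(−0.02888·9) = 373.986 mg/L
Dose 3 (430 mg at t=10 h): 430·exp(−0.02888·4) = 383.086 mg/L
C(14) = 40.045 + 373.986 + 383.086 = 797.118 mg/L

797.118 mg/L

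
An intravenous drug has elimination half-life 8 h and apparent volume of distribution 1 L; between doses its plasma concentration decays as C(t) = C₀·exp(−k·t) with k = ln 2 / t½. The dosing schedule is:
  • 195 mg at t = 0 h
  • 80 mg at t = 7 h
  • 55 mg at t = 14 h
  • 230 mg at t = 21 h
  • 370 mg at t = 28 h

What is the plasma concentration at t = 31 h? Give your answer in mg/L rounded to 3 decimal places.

k = ln 2 / 8 = 0.08664 per h
Dose 1 (195 mg at t=0 h): 195·exp(−0.08664·31) = 13.291 mg/L
Dose 2 (80 mg at t=7 h): 80·exp(−0.08664·24) = 10.000 mg/L
Dose 3 (55 mg at t=14 h): 55·exp(−0.08664·17) = 12.609 mg/L
Dose 4 (230 mg at t=21 h): 230·exp(−0.08664·10) = 96.703 mg/L
Dose 5 (370 mg at t=28 h): 370·exp(−0.08664·3) = 285.309 mg/L
C(31) = 13.291 + 10.000 + 12.609 + 96.703 + 285.309 = 417.911 mg/L

417.911 mg/L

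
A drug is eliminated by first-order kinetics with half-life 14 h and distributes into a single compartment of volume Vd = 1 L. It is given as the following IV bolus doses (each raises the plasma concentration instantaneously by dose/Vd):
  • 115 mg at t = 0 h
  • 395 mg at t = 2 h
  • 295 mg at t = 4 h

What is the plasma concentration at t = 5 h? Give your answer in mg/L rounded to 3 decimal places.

711.011 mg/L

k = ln 2 / 14 = 0.04951 per h
Dose 1 (115 mg at t=0 h): 115·exp(−0.04951·5) = 89.782 mg/L
Dose 2 (395 mg at t=2 h): 395·exp(−0.04951·3) = 340.479 mg/L
Dose 3 (295 mg at t=4 h): 295·exp(−0.04951·1) = 280.750 mg/L
C(5) = 89.782 + 340.479 + 280.750 = 711.011 mg/L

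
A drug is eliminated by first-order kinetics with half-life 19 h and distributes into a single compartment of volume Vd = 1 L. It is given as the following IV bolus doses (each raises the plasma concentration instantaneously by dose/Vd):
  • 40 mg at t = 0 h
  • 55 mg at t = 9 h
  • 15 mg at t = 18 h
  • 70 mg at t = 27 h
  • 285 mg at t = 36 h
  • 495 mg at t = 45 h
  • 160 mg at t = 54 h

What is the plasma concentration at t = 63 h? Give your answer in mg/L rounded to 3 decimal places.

k = ln 2 / 19 = 0.03648 per h
Dose 1 (40 mg at t=0 h): 40·exp(−0.03648·63) = 4.017 mg/L
Dose 2 (55 mg at t=9 h): 55·exp(−0.03648·54) = 7.670 mg/L
Dose 3 (15 mg at t=18 h): 15·exp(−0.03648·45) = 2.905 mg/L
Dose 4 (70 mg at t=27 h): 70·exp(−0.03648·36) = 18.825 mg/L
Dose 5 (285 mg at t=36 h): 285·exp(−0.03648·27) = 106.430 mg/L
Dose 6 (495 mg at t=45 h): 495·exp(−0.03648·18) = 256.696 mg/L
Dose 7 (160 mg at t=54 h): 160·exp(−0.03648·9) = 115.220 mg/L
C(63) = 4.017 + 7.670 + 2.905 + 18.825 + 106.430 + 256.696 + 115.220 = 511.763 mg/L

511.763 mg/L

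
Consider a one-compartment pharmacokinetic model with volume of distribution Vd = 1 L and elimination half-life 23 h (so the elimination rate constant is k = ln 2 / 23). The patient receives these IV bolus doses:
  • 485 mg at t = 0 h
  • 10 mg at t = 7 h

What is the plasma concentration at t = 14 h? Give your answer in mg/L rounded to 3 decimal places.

326.156 mg/L

k = ln 2 / 23 = 0.03014 per h
Dose 1 (485 mg at t=0 h): 485·exp(−0.03014·14) = 318.058 mg/L
Dose 2 (10 mg at t=7 h): 10·exp(−0.03014·7) = 8.098 mg/L
C(14) = 318.058 + 8.098 = 326.156 mg/L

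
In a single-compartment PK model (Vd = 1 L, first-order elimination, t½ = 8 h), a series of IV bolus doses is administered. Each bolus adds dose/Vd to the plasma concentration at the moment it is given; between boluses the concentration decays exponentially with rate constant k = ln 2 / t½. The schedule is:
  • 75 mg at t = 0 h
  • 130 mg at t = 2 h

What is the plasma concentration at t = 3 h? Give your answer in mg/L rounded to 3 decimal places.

177.043 mg/L

k = ln 2 / 8 = 0.08664 per h
Dose 1 (75 mg at t=0 h): 75·exp(−0.08664·3) = 57.833 mg/L
Dose 2 (130 mg at t=2 h): 130·exp(−0.08664·1) = 119.211 mg/L
C(3) = 57.833 + 119.211 = 177.043 mg/L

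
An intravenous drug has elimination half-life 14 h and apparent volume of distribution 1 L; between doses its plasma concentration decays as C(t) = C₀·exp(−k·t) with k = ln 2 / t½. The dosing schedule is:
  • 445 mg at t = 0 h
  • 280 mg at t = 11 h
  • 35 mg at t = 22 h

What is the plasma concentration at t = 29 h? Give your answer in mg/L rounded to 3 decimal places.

k = ln 2 / 14 = 0.04951 per h
Dose 1 (445 mg at t=0 h): 445·exp(−0.04951·29) = 105.876 mg/L
Dose 2 (280 mg at t=11 h): 280·exp(−0.04951·18) = 114.847 mg/L
Dose 3 (35 mg at t=22 h): 35·exp(−0.04951·7) = 24.749 mg/L
C(29) = 105.876 + 114.847 + 24.749 = 245.472 mg/L

245.472 mg/L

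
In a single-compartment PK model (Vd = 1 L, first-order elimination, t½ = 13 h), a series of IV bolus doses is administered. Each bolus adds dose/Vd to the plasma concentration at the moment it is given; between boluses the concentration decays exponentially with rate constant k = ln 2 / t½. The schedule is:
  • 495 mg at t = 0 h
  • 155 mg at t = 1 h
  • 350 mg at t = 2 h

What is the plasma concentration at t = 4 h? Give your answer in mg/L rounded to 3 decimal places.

k = ln 2 / 13 = 0.05332 per h
Dose 1 (495 mg at t=0 h): 495·exp(−0.05332·4) = 399.927 mg/L
Dose 2 (155 mg at t=1 h): 155·exp(−0.05332·3) = 132.088 mg/L
Dose 3 (350 mg at t=2 h): 350·exp(−0.05332·2) = 314.598 mg/L
C(4) = 399.927 + 132.088 + 314.598 = 846.613 mg/L

846.613 mg/L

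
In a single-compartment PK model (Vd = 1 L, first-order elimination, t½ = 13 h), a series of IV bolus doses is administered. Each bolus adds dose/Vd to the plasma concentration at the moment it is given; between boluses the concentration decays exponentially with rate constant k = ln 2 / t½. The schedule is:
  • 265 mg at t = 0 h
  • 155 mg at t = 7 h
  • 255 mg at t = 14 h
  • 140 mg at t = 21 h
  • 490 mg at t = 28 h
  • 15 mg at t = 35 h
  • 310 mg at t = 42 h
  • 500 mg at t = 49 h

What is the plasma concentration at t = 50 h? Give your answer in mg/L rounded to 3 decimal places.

k = ln 2 / 13 = 0.05332 per h
Dose 1 (265 mg at t=0 h): 265·exp(−0.05332·50) = 18.426 mg/L
Dose 2 (155 mg at t=7 h): 155·exp(−0.05332·43) = 15.654 mg/L
Dose 3 (255 mg at t=14 h): 255·exp(−0.05332·36) = 37.404 mg/L
Dose 4 (140 mg at t=21 h): 140·exp(−0.05332·29) = 29.826 mg/L
Dose 5 (490 mg at t=28 h): 490·exp(−0.05332·22) = 151.621 mg/L
Dose 6 (15 mg at t=35 h): 15·exp(−0.05332·15) = 6.741 mg/L
Dose 7 (310 mg at t=42 h): 310·exp(−0.05332·8) = 202.354 mg/L
Dose 8 (500 mg at t=49 h): 500·exp(−0.05332·1) = 474.039 mg/L
C(50) = 18.426 + 15.654 + 37.404 + 29.826 + 151.621 + 6.741 + 202.354 + 474.039 = 936.066 mg/L

936.066 mg/L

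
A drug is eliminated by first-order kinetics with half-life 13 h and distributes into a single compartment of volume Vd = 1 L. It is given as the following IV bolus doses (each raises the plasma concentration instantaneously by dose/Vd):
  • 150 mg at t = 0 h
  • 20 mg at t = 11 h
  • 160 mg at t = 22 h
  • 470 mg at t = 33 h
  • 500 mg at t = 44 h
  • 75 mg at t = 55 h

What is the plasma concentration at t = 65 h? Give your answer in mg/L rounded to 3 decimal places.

k = ln 2 / 13 = 0.05332 per h
Dose 1 (150 mg at t=0 h): 150·exp(−0.05332·65) = 4.688 mg/L
Dose 2 (20 mg at t=11 h): 20·exp(−0.05332·54) = 1.124 mg/L
Dose 3 (160 mg at t=22 h): 160·exp(−0.05332·43) = 16.159 mg/L
Dose 4 (470 mg at t=33 h): 470·exp(−0.05332·32) = 85.330 mg/L
Dose 5 (500 mg at t=44 h): 500·exp(−0.05332·21) = 163.189 mg/L
Dose 6 (75 mg at t=55 h): 75·exp(−0.05332·10) = 44.005 mg/L
C(65) = 4.688 + 1.124 + 16.159 + 85.330 + 163.189 + 44.005 = 314.493 mg/L

314.493 mg/L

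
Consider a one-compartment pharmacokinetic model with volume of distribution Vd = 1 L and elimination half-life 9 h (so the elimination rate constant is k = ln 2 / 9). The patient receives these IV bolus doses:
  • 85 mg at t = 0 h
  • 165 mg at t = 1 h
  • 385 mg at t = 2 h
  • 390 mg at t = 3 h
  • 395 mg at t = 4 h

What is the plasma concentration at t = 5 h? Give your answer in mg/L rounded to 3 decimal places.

1184.707 mg/L

k = ln 2 / 9 = 0.07702 per h
Dose 1 (85 mg at t=0 h): 85·exp(−0.07702·5) = 57.834 mg/L
Dose 2 (165 mg at t=1 h): 165·exp(−0.07702·4) = 121.253 mg/L
Dose 3 (385 mg at t=2 h): 385·exp(−0.07702·3) = 305.575 mg/L
Dose 4 (390 mg at t=3 h): 390·exp(−0.07702·2) = 334.325 mg/L
Dose 5 (395 mg at t=4 h): 395·exp(−0.07702·1) = 365.721 mg/L
C(5) = 57.834 + 121.253 + 305.575 + 334.325 + 365.721 = 1184.707 mg/L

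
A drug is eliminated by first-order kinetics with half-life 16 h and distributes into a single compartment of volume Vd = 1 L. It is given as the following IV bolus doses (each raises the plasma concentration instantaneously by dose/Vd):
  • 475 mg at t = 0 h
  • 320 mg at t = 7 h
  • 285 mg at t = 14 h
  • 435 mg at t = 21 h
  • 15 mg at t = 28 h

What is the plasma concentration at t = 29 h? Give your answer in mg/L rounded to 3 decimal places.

729.373 mg/L

k = ln 2 / 16 = 0.04332 per h
Dose 1 (475 mg at t=0 h): 475·exp(−0.04332·29) = 135.231 mg/L
Dose 2 (320 mg at t=7 h): 320·exp(−0.04332·22) = 123.377 mg/L
Dose 3 (285 mg at t=14 h): 285·exp(−0.04332·15) = 148.809 mg/L
Dose 4 (435 mg at t=21 h): 435·exp(−0.04332·8) = 307.591 mg/L
Dose 5 (15 mg at t=28 h): 15·exp(−0.04332·1) = 14.364 mg/L
C(29) = 135.231 + 123.377 + 148.809 + 307.591 + 14.364 = 729.373 mg/L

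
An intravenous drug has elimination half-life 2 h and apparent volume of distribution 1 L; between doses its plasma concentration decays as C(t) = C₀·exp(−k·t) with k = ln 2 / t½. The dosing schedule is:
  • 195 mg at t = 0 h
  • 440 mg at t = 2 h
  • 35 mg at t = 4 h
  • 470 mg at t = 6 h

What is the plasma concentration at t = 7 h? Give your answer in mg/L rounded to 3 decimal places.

k = ln 2 / 2 = 0.34657 per h
Dose 1 (195 mg at t=0 h): 195·exp(−0.34657·7) = 17.236 mg/L
Dose 2 (440 mg at t=2 h): 440·exp(−0.34657·5) = 77.782 mg/L
Dose 3 (35 mg at t=4 h): 35·exp(−0.34657·3) = 12.374 mg/L
Dose 4 (470 mg at t=6 h): 470·exp(−0.34657·1) = 332.340 mg/L
C(7) = 17.236 + 77.782 + 12.374 + 332.340 = 439.732 mg/L

439.732 mg/L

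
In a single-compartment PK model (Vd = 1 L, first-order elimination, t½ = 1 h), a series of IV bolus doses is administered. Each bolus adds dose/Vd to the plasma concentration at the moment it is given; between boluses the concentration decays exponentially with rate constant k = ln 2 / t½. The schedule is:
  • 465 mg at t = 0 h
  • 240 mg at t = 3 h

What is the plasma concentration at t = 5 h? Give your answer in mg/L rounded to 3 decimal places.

74.531 mg/L

k = ln 2 / 1 = 0.69315 per h
Dose 1 (465 mg at t=0 h): 465·exp(−0.69315·5) = 14.531 mg/L
Dose 2 (240 mg at t=3 h): 240·exp(−0.69315·2) = 60.000 mg/L
C(5) = 14.531 + 60.000 = 74.531 mg/L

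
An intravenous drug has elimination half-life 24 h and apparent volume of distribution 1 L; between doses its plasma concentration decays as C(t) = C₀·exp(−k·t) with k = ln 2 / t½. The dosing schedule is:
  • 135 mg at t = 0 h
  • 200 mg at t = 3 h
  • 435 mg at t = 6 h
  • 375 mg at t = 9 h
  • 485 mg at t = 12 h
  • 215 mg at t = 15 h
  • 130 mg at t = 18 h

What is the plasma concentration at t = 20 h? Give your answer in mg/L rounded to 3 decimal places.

k = ln 2 / 24 = 0.02888 per h
Dose 1 (135 mg at t=0 h): 135·exp(−0.02888·20) = 75.766 mg/L
Dose 2 (200 mg at t=3 h): 200·exp(−0.02888·17) = 122.405 mg/L
Dose 3 (435 mg at t=6 h): 435·exp(−0.02888·14) = 290.328 mg/L
Dose 4 (375 mg at t=9 h): 375·exp(−0.02888·11) = 272.935 mg/L
Dose 5 (485 mg at t=12 h): 485·exp(−0.02888·8) = 384.945 mg/L
Dose 6 (215 mg at t=15 h): 215·exp(−0.02888·5) = 186.090 mg/L
Dose 7 (130 mg at t=18 h): 130·exp(−0.02888·2) = 122.704 mg/L
C(20) = 75.766 + 122.405 + 290.328 + 272.935 + 384.945 + 186.090 + 122.704 = 1455.173 mg/L

1455.173 mg/L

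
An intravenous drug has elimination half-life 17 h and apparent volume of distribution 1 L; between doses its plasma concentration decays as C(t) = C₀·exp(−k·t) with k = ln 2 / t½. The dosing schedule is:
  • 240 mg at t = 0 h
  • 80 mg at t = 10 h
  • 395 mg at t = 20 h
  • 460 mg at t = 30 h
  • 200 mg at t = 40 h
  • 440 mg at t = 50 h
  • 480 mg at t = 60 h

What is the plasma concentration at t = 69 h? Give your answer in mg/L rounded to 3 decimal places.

k = ln 2 / 17 = 0.04077 per h
Dose 1 (240 mg at t=0 h): 240·exp(−0.04077·69) = 14.401 mg/L
Dose 2 (80 mg at t=10 h): 80·exp(−0.04077·59) = 7.217 mg/L
Dose 3 (395 mg at t=20 h): 395·exp(−0.04077·49) = 53.570 mg/L
Dose 4 (460 mg at t=30 h): 460·exp(−0.04077·39) = 93.791 mg/L
Dose 5 (200 mg at t=40 h): 200·exp(−0.04077·29) = 61.307 mg/L
Dose 6 (440 mg at t=50 h): 440·exp(−0.04077·19) = 202.772 mg/L
Dose 7 (480 mg at t=60 h): 480·exp(−0.04077·9) = 332.562 mg/L
C(69) = 14.401 + 7.217 + 53.570 + 93.791 + 61.307 + 202.772 + 332.562 = 765.618 mg/L

765.618 mg/L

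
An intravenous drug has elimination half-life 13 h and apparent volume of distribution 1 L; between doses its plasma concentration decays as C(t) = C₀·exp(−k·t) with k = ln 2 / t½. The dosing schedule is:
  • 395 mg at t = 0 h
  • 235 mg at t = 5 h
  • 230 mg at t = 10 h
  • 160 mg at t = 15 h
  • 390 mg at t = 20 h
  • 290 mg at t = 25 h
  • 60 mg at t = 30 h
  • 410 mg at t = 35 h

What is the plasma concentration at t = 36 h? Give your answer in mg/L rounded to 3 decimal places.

k = ln 2 / 13 = 0.05332 per h
Dose 1 (395 mg at t=0 h): 395·exp(−0.05332·36) = 57.940 mg/L
Dose 2 (235 mg at t=5 h): 235·exp(−0.05332·31) = 45.002 mg/L
Dose 3 (230 mg at t=10 h): 230·exp(−0.05332·26) = 57.500 mg/L
Dose 4 (160 mg at t=15 h): 160·exp(−0.05332·21) = 52.220 mg/L
Dose 5 (390 mg at t=20 h): 390·exp(−0.05332·16) = 166.175 mg/L
Dose 6 (290 mg at t=25 h): 290·exp(−0.05332·11) = 161.317 mg/L
Dose 7 (60 mg at t=30 h): 60·exp(−0.05332·6) = 43.573 mg/L
Dose 8 (410 mg at t=35 h): 410·exp(−0.05332·1) = 388.712 mg/L
C(36) = 57.940 + 45.002 + 57.500 + 52.220 + 166.175 + 161.317 + 43.573 + 388.712 = 972.438 mg/L

972.438 mg/L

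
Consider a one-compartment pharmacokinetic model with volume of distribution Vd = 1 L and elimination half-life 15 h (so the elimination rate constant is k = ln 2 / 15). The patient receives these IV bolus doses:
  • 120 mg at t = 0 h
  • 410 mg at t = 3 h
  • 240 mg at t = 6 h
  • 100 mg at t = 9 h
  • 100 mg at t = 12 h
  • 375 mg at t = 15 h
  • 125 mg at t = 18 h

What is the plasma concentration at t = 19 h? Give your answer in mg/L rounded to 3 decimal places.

k = ln 2 / 15 = 0.04621 per h
Dose 1 (120 mg at t=0 h): 120·exp(−0.04621·19) = 49.874 mg/L
Dose 2 (410 mg at t=3 h): 410·exp(−0.04621·16) = 195.743 mg/L
Dose 3 (240 mg at t=6 h): 240·exp(−0.04621·13) = 131.619 mg/L
Dose 4 (100 mg at t=9 h): 100·exp(−0.04621·10) = 62.996 mg/L
Dose 5 (100 mg at t=12 h): 100·exp(−0.04621·7) = 72.363 mg/L
Dose 6 (375 mg at t=15 h): 375·exp(−0.04621·4) = 311.714 mg/L
Dose 7 (125 mg at t=18 h): 125·exp(−0.04621·1) = 119.355 mg/L
C(19) = 49.874 + 195.743 + 131.619 + 62.996 + 72.363 + 311.714 + 119.355 = 943.665 mg/L

943.665 mg/L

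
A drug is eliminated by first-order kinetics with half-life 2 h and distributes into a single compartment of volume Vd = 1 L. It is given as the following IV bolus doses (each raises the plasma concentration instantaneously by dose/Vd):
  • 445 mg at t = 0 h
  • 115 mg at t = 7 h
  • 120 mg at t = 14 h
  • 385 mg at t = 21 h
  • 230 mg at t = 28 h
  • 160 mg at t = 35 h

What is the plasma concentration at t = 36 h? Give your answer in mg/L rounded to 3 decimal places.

k = ln 2 / 2 = 0.34657 per h
Dose 1 (445 mg at t=0 h): 445·exp(−0.34657·36) = 0.002 mg/L
Dose 2 (115 mg at t=7 h): 115·exp(−0.34657·29) = 0.005 mg/L
Dose 3 (120 mg at t=14 h): 120·exp(−0.34657·22) = 0.059 mg/L
Dose 4 (385 mg at t=21 h): 385·exp(−0.34657·15) = 2.127 mg/L
Dose 5 (230 mg at t=28 h): 230·exp(−0.34657·8) = 14.375 mg/L
Dose 6 (160 mg at t=35 h): 160·exp(−0.34657·1) = 113.137 mg/L
C(36) = 0.002 + 0.005 + 0.059 + 2.127 + 14.375 + 113.137 = 129.704 mg/L

129.704 mg/L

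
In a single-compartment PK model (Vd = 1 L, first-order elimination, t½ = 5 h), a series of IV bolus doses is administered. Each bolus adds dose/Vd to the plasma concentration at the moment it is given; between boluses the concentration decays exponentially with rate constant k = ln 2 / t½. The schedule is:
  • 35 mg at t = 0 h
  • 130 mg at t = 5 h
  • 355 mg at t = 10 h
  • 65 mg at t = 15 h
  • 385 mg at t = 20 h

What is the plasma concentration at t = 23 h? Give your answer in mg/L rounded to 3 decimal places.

346.165 mg/L

k = ln 2 / 5 = 0.13863 per h
Dose 1 (35 mg at t=0 h): 35·exp(−0.13863·23) = 1.443 mg/L
Dose 2 (130 mg at t=5 h): 130·exp(−0.13863·18) = 10.721 mg/L
Dose 3 (355 mg at t=10 h): 355·exp(−0.13863·13) = 58.553 mg/L
Dose 4 (65 mg at t=15 h): 65·exp(−0.13863·8) = 21.442 mg/L
Dose 5 (385 mg at t=20 h): 385·exp(−0.13863·3) = 254.005 mg/L
C(23) = 1.443 + 10.721 + 58.553 + 21.442 + 254.005 = 346.165 mg/L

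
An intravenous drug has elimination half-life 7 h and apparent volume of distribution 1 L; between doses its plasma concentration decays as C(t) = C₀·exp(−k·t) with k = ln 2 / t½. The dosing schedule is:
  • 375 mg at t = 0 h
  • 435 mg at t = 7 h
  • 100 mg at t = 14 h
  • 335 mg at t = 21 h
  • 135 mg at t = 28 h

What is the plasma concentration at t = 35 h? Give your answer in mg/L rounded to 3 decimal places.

202.656 mg/L

k = ln 2 / 7 = 0.09902 per h
Dose 1 (375 mg at t=0 h): 375·exp(−0.09902·35) = 11.719 mg/L
Dose 2 (435 mg at t=7 h): 435·exp(−0.09902·28) = 27.188 mg/L
Dose 3 (100 mg at t=14 h): 100·exp(−0.09902·21) = 12.500 mg/L
Dose 4 (335 mg at t=21 h): 335·exp(−0.09902·14) = 83.750 mg/L
Dose 5 (135 mg at t=28 h): 135·exp(−0.09902·7) = 67.500 mg/L
C(35) = 11.719 + 27.188 + 12.500 + 83.750 + 67.500 = 202.656 mg/L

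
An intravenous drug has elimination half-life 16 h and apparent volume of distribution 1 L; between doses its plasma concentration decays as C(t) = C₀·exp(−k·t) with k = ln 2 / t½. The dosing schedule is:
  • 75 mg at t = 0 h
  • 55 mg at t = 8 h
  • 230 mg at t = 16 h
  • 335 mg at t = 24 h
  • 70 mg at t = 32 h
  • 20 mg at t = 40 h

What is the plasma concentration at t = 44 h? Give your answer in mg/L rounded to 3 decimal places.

k = ln 2 / 16 = 0.04332 per h
Dose 1 (75 mg at t=0 h): 75·exp(−0.04332·44) = 11.149 mg/L
Dose 2 (55 mg at t=8 h): 55·exp(−0.04332·36) = 11.562 mg/L
Dose 3 (230 mg at t=16 h): 230·exp(−0.04332·28) = 68.379 mg/L
Dose 4 (335 mg at t=24 h): 335·exp(−0.04332·20) = 140.850 mg/L
Dose 5 (70 mg at t=32 h): 70·exp(−0.04332·12) = 41.622 mg/L
Dose 6 (20 mg at t=40 h): 20·exp(−0.04332·4) = 16.818 mg/L
C(44) = 11.149 + 11.562 + 68.379 + 140.850 + 41.622 + 16.818 = 290.381 mg/L

290.381 mg/L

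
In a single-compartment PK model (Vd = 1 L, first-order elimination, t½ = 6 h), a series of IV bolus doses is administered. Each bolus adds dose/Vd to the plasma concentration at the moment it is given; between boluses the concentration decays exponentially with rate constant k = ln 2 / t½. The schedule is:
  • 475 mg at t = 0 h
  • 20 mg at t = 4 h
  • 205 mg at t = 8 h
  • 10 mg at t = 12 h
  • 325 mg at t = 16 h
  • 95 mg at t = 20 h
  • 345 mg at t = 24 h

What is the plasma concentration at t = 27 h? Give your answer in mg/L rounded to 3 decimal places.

424.462 mg/L

k = ln 2 / 6 = 0.11552 per h
Dose 1 (475 mg at t=0 h): 475·exp(−0.11552·27) = 20.992 mg/L
Dose 2 (20 mg at t=4 h): 20·exp(−0.11552·23) = 1.403 mg/L
Dose 3 (205 mg at t=8 h): 205·exp(−0.11552·19) = 22.829 mg/L
Dose 4 (10 mg at t=12 h): 10·exp(−0.11552·15) = 1.768 mg/L
Dose 5 (325 mg at t=16 h): 325·exp(−0.11552·11) = 91.200 mg/L
Dose 6 (95 mg at t=20 h): 95·exp(−0.11552·7) = 42.318 mg/L
Dose 7 (345 mg at t=24 h): 345·exp(−0.11552·3) = 243.952 mg/L
C(27) = 20.992 + 1.403 + 22.829 + 1.768 + 91.200 + 42.318 + 243.952 = 424.462 mg/L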